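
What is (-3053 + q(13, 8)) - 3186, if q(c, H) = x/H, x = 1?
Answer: -49911/8 ≈ -6238.9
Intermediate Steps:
q(c, H) = 1/H
(-3053 + q(13, 8)) - 3186 = (-3053 + 1/8) - 3186 = (-3053 + ⅛) - 3186 = -24423/8 - 3186 = -49911/8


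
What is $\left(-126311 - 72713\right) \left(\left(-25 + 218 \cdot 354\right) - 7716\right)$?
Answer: $-13818435344$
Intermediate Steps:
$\left(-126311 - 72713\right) \left(\left(-25 + 218 \cdot 354\right) - 7716\right) = \left(-126311 - 72713\right) \left(\left(-25 + 77172\right) - 7716\right) = \left(-126311 - 72713\right) \left(77147 - 7716\right) = \left(-199024\right) 69431 = -13818435344$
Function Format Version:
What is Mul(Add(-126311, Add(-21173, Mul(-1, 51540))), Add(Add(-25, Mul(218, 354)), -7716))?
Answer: -13818435344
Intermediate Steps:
Mul(Add(-126311, Add(-21173, Mul(-1, 51540))), Add(Add(-25, Mul(218, 354)), -7716)) = Mul(Add(-126311, Add(-21173, -51540)), Add(Add(-25, 77172), -7716)) = Mul(Add(-126311, -72713), Add(77147, -7716)) = Mul(-199024, 69431) = -13818435344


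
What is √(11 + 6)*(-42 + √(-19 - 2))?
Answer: √17*(-42 + I*√21) ≈ -173.17 + 18.894*I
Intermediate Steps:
√(11 + 6)*(-42 + √(-19 - 2)) = √17*(-42 + √(-21)) = √17*(-42 + I*√21)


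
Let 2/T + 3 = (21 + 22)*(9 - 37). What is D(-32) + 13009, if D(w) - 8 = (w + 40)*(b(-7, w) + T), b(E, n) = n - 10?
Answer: 15305951/1207 ≈ 12681.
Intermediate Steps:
T = -2/1207 (T = 2/(-3 + (21 + 22)*(9 - 37)) = 2/(-3 + 43*(-28)) = 2/(-3 - 1204) = 2/(-1207) = 2*(-1/1207) = -2/1207 ≈ -0.0016570)
b(E, n) = -10 + n
D(w) = 8 + (40 + w)*(-12072/1207 + w) (D(w) = 8 + (w + 40)*((-10 + w) - 2/1207) = 8 + (40 + w)*(-12072/1207 + w))
D(-32) + 13009 = (-473224/1207 + (-32)² + (36208/1207)*(-32)) + 13009 = (-473224/1207 + 1024 - 1158656/1207) + 13009 = -395912/1207 + 13009 = 15305951/1207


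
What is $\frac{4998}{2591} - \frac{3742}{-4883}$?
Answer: $\frac{34100756}{12651853} \approx 2.6953$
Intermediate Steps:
$\frac{4998}{2591} - \frac{3742}{-4883} = 4998 \cdot \frac{1}{2591} - - \frac{3742}{4883} = \frac{4998}{2591} + \frac{3742}{4883} = \frac{34100756}{12651853}$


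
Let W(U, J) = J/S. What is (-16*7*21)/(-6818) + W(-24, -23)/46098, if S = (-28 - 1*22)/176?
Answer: 97298644/280621575 ≈ 0.34673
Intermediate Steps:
S = -25/88 (S = (-28 - 22)*(1/176) = -50*1/176 = -25/88 ≈ -0.28409)
W(U, J) = -88*J/25 (W(U, J) = J/(-25/88) = J*(-88/25) = -88*J/25)
(-16*7*21)/(-6818) + W(-24, -23)/46098 = (-16*7*21)/(-6818) - 88/25*(-23)/46098 = -112*21*(-1/6818) + (2024/25)*(1/46098) = -2352*(-1/6818) + 1012/576225 = 168/487 + 1012/576225 = 97298644/280621575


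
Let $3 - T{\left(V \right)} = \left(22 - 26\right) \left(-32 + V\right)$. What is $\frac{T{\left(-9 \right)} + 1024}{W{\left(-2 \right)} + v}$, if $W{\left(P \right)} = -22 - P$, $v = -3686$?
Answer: $- \frac{863}{3706} \approx -0.23287$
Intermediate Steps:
$T{\left(V \right)} = -125 + 4 V$ ($T{\left(V \right)} = 3 - \left(22 - 26\right) \left(-32 + V\right) = 3 - - 4 \left(-32 + V\right) = 3 - \left(128 - 4 V\right) = 3 + \left(-128 + 4 V\right) = -125 + 4 V$)
$\frac{T{\left(-9 \right)} + 1024}{W{\left(-2 \right)} + v} = \frac{\left(-125 + 4 \left(-9\right)\right) + 1024}{\left(-22 - -2\right) - 3686} = \frac{\left(-125 - 36\right) + 1024}{\left(-22 + 2\right) - 3686} = \frac{-161 + 1024}{-20 - 3686} = \frac{863}{-3706} = 863 \left(- \frac{1}{3706}\right) = - \frac{863}{3706}$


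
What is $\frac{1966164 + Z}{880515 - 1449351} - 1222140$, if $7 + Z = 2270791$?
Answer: $- \frac{6437050611}{5267} \approx -1.2221 \cdot 10^{6}$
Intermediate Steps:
$Z = 2270784$ ($Z = -7 + 2270791 = 2270784$)
$\frac{1966164 + Z}{880515 - 1449351} - 1222140 = \frac{1966164 + 2270784}{880515 - 1449351} - 1222140 = \frac{4236948}{-568836} - 1222140 = 4236948 \left(- \frac{1}{568836}\right) - 1222140 = - \frac{39231}{5267} - 1222140 = - \frac{6437050611}{5267}$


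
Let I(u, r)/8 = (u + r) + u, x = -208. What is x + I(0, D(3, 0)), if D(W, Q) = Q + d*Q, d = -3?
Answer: -208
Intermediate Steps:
D(W, Q) = -2*Q (D(W, Q) = Q - 3*Q = -2*Q)
I(u, r) = 8*r + 16*u (I(u, r) = 8*((u + r) + u) = 8*((r + u) + u) = 8*(r + 2*u) = 8*r + 16*u)
x + I(0, D(3, 0)) = -208 + (8*(-2*0) + 16*0) = -208 + (8*0 + 0) = -208 + (0 + 0) = -208 + 0 = -208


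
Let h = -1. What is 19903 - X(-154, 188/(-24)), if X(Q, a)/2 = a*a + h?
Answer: 356081/18 ≈ 19782.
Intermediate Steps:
X(Q, a) = -2 + 2*a² (X(Q, a) = 2*(a*a - 1) = 2*(a² - 1) = 2*(-1 + a²) = -2 + 2*a²)
19903 - X(-154, 188/(-24)) = 19903 - (-2 + 2*(188/(-24))²) = 19903 - (-2 + 2*(188*(-1/24))²) = 19903 - (-2 + 2*(-47/6)²) = 19903 - (-2 + 2*(2209/36)) = 19903 - (-2 + 2209/18) = 19903 - 1*2173/18 = 19903 - 2173/18 = 356081/18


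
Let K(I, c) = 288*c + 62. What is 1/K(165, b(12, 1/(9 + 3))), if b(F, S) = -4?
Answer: -1/1090 ≈ -0.00091743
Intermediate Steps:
K(I, c) = 62 + 288*c
1/K(165, b(12, 1/(9 + 3))) = 1/(62 + 288*(-4)) = 1/(62 - 1152) = 1/(-1090) = -1/1090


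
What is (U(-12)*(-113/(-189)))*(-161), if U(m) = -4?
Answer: 10396/27 ≈ 385.04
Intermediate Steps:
(U(-12)*(-113/(-189)))*(-161) = -(-452)/(-189)*(-161) = -(-452)*(-1)/189*(-161) = -4*113/189*(-161) = -452/189*(-161) = 10396/27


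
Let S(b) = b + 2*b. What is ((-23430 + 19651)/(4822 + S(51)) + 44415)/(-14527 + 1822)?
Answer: -220960846/63207375 ≈ -3.4958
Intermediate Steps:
S(b) = 3*b
((-23430 + 19651)/(4822 + S(51)) + 44415)/(-14527 + 1822) = ((-23430 + 19651)/(4822 + 3*51) + 44415)/(-14527 + 1822) = (-3779/(4822 + 153) + 44415)/(-12705) = (-3779/4975 + 44415)*(-1/12705) = (220960846/4975)*(-1/12705) = -220960846/63207375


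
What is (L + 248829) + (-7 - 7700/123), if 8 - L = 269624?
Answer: -2565362/123 ≈ -20857.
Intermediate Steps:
L = -269616 (L = 8 - 1*269624 = 8 - 269624 = -269616)
(L + 248829) + (-7 - 7700/123) = (-269616 + 248829) + (-7 - 7700/123) = -20787 + (-7 - 7700/123) = -20787 - 8561/123 = -2565362/123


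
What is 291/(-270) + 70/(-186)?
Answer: -4057/2790 ≈ -1.4541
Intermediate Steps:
291/(-270) + 70/(-186) = 291*(-1/270) + 70*(-1/186) = -97/90 - 35/93 = -4057/2790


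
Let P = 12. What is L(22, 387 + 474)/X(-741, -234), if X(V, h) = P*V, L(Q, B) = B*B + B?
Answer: -123697/1482 ≈ -83.466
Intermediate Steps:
L(Q, B) = B + B² (L(Q, B) = B² + B = B + B²)
X(V, h) = 12*V
L(22, 387 + 474)/X(-741, -234) = ((387 + 474)*(1 + (387 + 474)))/((12*(-741))) = (861*(1 + 861))/(-8892) = (861*862)*(-1/8892) = 742182*(-1/8892) = -123697/1482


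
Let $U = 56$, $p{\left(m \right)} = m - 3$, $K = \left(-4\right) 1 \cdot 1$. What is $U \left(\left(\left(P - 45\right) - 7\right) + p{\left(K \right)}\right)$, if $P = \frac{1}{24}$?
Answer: $- \frac{9905}{3} \approx -3301.7$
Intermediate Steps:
$K = -4$ ($K = \left(-4\right) 1 = -4$)
$p{\left(m \right)} = -3 + m$
$P = \frac{1}{24} \approx 0.041667$
$U \left(\left(\left(P - 45\right) - 7\right) + p{\left(K \right)}\right) = 56 \left(\left(\left(\frac{1}{24} - 45\right) - 7\right) - 7\right) = 56 \left(\left(- \frac{1079}{24} - 7\right) - 7\right) = 56 \left(- \frac{1247}{24} - 7\right) = 56 \left(- \frac{1415}{24}\right) = - \frac{9905}{3}$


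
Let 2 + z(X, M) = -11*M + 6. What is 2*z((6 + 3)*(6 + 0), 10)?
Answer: -212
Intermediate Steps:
z(X, M) = 4 - 11*M (z(X, M) = -2 + (-11*M + 6) = -2 + (6 - 11*M) = 4 - 11*M)
2*z((6 + 3)*(6 + 0), 10) = 2*(4 - 11*10) = 2*(4 - 110) = 2*(-106) = -212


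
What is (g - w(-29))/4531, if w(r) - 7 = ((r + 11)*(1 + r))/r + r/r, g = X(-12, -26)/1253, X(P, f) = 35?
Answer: 48833/23520421 ≈ 0.0020762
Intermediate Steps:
g = 5/179 (g = 35/1253 = 35*(1/1253) = 5/179 ≈ 0.027933)
w(r) = 8 + (1 + r)*(11 + r)/r (w(r) = 7 + (((r + 11)*(1 + r))/r + r/r) = 7 + (((11 + r)*(1 + r))/r + 1) = 7 + (((1 + r)*(11 + r))/r + 1) = 7 + ((1 + r)*(11 + r)/r + 1) = 7 + (1 + (1 + r)*(11 + r)/r) = 8 + (1 + r)*(11 + r)/r)
(g - w(-29))/4531 = (5/179 - (20 - 29 + 11/(-29)))/4531 = (5/179 - (20 - 29 + 11*(-1/29)))*(1/4531) = (5/179 - (20 - 29 - 11/29))*(1/4531) = (5/179 - 1*(-272/29))*(1/4531) = (5/179 + 272/29)*(1/4531) = (48833/5191)*(1/4531) = 48833/23520421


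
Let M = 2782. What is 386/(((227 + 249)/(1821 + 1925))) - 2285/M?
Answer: 1005390483/331058 ≈ 3036.9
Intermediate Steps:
386/(((227 + 249)/(1821 + 1925))) - 2285/M = 386/(((227 + 249)/(1821 + 1925))) - 2285/2782 = 386/((476/3746)) - 2285*1/2782 = 386/((476*(1/3746))) - 2285/2782 = 386/(238/1873) - 2285/2782 = 386*(1873/238) - 2285/2782 = 361489/119 - 2285/2782 = 1005390483/331058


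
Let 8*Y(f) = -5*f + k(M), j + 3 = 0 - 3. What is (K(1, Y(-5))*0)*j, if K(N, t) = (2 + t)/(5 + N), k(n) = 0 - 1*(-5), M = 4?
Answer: 0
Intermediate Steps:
j = -6 (j = -3 + (0 - 3) = -3 - 3 = -6)
k(n) = 5 (k(n) = 0 + 5 = 5)
Y(f) = 5/8 - 5*f/8 (Y(f) = (-5*f + 5)/8 = (5 - 5*f)/8 = 5/8 - 5*f/8)
K(N, t) = (2 + t)/(5 + N)
(K(1, Y(-5))*0)*j = (((2 + (5/8 - 5/8*(-5)))/(5 + 1))*0)*(-6) = (((2 + (5/8 + 25/8))/6)*0)*(-6) = (((2 + 15/4)/6)*0)*(-6) = (((⅙)*(23/4))*0)*(-6) = ((23/24)*0)*(-6) = 0*(-6) = 0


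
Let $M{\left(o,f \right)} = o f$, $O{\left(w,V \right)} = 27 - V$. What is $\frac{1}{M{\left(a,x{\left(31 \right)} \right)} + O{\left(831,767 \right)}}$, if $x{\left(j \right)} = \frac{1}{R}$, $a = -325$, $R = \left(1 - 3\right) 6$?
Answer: $- \frac{12}{8555} \approx -0.0014027$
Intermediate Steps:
$R = -12$ ($R = \left(-2\right) 6 = -12$)
$x{\left(j \right)} = - \frac{1}{12}$ ($x{\left(j \right)} = \frac{1}{-12} = - \frac{1}{12}$)
$M{\left(o,f \right)} = f o$
$\frac{1}{M{\left(a,x{\left(31 \right)} \right)} + O{\left(831,767 \right)}} = \frac{1}{\left(- \frac{1}{12}\right) \left(-325\right) + \left(27 - 767\right)} = \frac{1}{\frac{325}{12} + \left(27 - 767\right)} = \frac{1}{\frac{325}{12} - 740} = \frac{1}{- \frac{8555}{12}} = - \frac{12}{8555}$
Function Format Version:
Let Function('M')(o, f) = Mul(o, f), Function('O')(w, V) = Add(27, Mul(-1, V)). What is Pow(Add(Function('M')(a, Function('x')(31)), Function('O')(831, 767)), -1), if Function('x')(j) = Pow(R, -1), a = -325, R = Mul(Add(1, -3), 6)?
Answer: Rational(-12, 8555) ≈ -0.0014027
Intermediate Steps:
R = -12 (R = Mul(-2, 6) = -12)
Function('x')(j) = Rational(-1, 12) (Function('x')(j) = Pow(-12, -1) = Rational(-1, 12))
Function('M')(o, f) = Mul(f, o)
Pow(Add(Function('M')(a, Function('x')(31)), Function('O')(831, 767)), -1) = Pow(Add(Mul(Rational(-1, 12), -325), Add(27, Mul(-1, 767))), -1) = Pow(Add(Rational(325, 12), Add(27, -767)), -1) = Pow(Add(Rational(325, 12), -740), -1) = Pow(Rational(-8555, 12), -1) = Rational(-12, 8555)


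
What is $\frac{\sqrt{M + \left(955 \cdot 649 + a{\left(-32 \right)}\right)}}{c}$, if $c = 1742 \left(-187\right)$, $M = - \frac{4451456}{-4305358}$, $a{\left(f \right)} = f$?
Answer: $- \frac{\sqrt{2872003190673486595}}{701243794966} \approx -0.0024167$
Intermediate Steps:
$M = \frac{2225728}{2152679}$ ($M = \left(-4451456\right) \left(- \frac{1}{4305358}\right) = \frac{2225728}{2152679} \approx 1.0339$)
$c = -325754$
$\frac{\sqrt{M + \left(955 \cdot 649 + a{\left(-32 \right)}\right)}}{c} = \frac{\sqrt{\frac{2225728}{2152679} + \left(955 \cdot 649 - 32\right)}}{-325754} = \sqrt{\frac{2225728}{2152679} + \left(619795 - 32\right)} \left(- \frac{1}{325754}\right) = \sqrt{\frac{2225728}{2152679} + 619763} \left(- \frac{1}{325754}\right) = \sqrt{\frac{1334153020805}{2152679}} \left(- \frac{1}{325754}\right) = \frac{\sqrt{2872003190673486595}}{2152679} \left(- \frac{1}{325754}\right) = - \frac{\sqrt{2872003190673486595}}{701243794966}$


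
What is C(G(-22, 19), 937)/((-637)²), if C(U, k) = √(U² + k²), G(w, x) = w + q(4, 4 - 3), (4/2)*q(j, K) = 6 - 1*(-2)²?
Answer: √878410/405769 ≈ 0.0023098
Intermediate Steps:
q(j, K) = 1 (q(j, K) = (6 - 1*(-2)²)/2 = (6 - 1*4)/2 = (6 - 4)/2 = (½)*2 = 1)
G(w, x) = 1 + w (G(w, x) = w + 1 = 1 + w)
C(G(-22, 19), 937)/((-637)²) = √((1 - 22)² + 937²)/((-637)²) = √((-21)² + 877969)/405769 = √(441 + 877969)*(1/405769) = √878410*(1/405769) = √878410/405769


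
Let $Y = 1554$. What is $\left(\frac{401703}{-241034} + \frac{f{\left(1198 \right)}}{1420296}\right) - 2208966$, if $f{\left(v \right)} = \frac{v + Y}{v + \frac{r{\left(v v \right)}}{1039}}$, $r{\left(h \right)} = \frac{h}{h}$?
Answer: $- \frac{117660112278294568730153}{53264750796657534} \approx -2.209 \cdot 10^{6}$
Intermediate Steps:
$r{\left(h \right)} = 1$
$f{\left(v \right)} = \frac{1554 + v}{\frac{1}{1039} + v}$ ($f{\left(v \right)} = \frac{v + 1554}{v + 1 \cdot \frac{1}{1039}} = \frac{1554 + v}{v + 1 \cdot \frac{1}{1039}} = \frac{1554 + v}{v + \frac{1}{1039}} = \frac{1554 + v}{\frac{1}{1039} + v}$)
$\left(\frac{401703}{-241034} + \frac{f{\left(1198 \right)}}{1420296}\right) - 2208966 = \left(\frac{401703}{-241034} + \frac{1039 \frac{1}{1 + 1039 \cdot 1198} \left(1554 + 1198\right)}{1420296}\right) - 2208966 = \left(401703 \left(- \frac{1}{241034}\right) + 1039 \frac{1}{1 + 1244722} \cdot 2752 \cdot \frac{1}{1420296}\right) - 2208966 = \left(- \frac{401703}{241034} + 1039 \cdot \frac{1}{1244723} \cdot 2752 \cdot \frac{1}{1420296}\right) - 2208966 = \left(- \frac{401703}{241034} + \frac{2859328}{1244723} \cdot \frac{1}{1420296}\right) - 2208966 = \left(- \frac{401703}{241034} + \frac{357416}{220984387251}\right) - 2208966 = - \frac{88770005162480309}{53264750796657534} - 2208966 = - \frac{117660112278294568730153}{53264750796657534}$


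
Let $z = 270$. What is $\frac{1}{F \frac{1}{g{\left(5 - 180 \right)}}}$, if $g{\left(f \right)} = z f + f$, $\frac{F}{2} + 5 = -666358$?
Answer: $\frac{47425}{1332726} \approx 0.035585$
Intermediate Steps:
$F = -1332726$ ($F = -10 + 2 \left(-666358\right) = -10 - 1332716 = -1332726$)
$g{\left(f \right)} = 271 f$ ($g{\left(f \right)} = 270 f + f = 271 f$)
$\frac{1}{F \frac{1}{g{\left(5 - 180 \right)}}} = \frac{1}{\left(-1332726\right) \frac{1}{271 \left(5 - 180\right)}} = \frac{1}{\left(-1332726\right) \frac{1}{271 \left(-175\right)}} = \frac{1}{\left(-1332726\right) \frac{1}{-47425}} = \frac{1}{\left(-1332726\right) \left(- \frac{1}{47425}\right)} = \frac{1}{\frac{1332726}{47425}} = \frac{47425}{1332726}$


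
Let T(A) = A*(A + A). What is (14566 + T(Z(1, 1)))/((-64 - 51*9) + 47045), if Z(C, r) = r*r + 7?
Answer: 7347/23261 ≈ 0.31585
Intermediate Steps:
Z(C, r) = 7 + r² (Z(C, r) = r² + 7 = 7 + r²)
T(A) = 2*A² (T(A) = A*(2*A) = 2*A²)
(14566 + T(Z(1, 1)))/((-64 - 51*9) + 47045) = (14566 + 2*(7 + 1²)²)/((-64 - 51*9) + 47045) = (14566 + 2*(7 + 1)²)/((-64 - 459) + 47045) = (14566 + 2*8²)/(-523 + 47045) = (14566 + 2*64)/46522 = (14566 + 128)*(1/46522) = 14694*(1/46522) = 7347/23261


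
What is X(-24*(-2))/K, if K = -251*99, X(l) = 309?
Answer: -103/8283 ≈ -0.012435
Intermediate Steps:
K = -24849
X(-24*(-2))/K = 309/(-24849) = 309*(-1/24849) = -103/8283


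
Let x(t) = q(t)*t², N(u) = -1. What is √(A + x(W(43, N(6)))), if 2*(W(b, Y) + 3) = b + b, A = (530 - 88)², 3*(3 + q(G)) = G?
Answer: 2*√476769/3 ≈ 460.32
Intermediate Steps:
q(G) = -3 + G/3
A = 195364 (A = 442² = 195364)
W(b, Y) = -3 + b (W(b, Y) = -3 + (b + b)/2 = -3 + (2*b)/2 = -3 + b)
x(t) = t²*(-3 + t/3) (x(t) = (-3 + t/3)*t² = t²*(-3 + t/3))
√(A + x(W(43, N(6)))) = √(195364 + (-3 + 43)²*(-9 + (-3 + 43))/3) = √(195364 + (⅓)*40²*(-9 + 40)) = √(195364 + (⅓)*1600*31) = √(195364 + 49600/3) = √(635692/3) = 2*√476769/3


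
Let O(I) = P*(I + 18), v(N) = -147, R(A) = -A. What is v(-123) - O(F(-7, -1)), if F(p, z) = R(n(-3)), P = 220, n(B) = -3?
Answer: -4767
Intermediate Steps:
F(p, z) = 3 (F(p, z) = -1*(-3) = 3)
O(I) = 3960 + 220*I (O(I) = 220*(I + 18) = 220*(18 + I) = 3960 + 220*I)
v(-123) - O(F(-7, -1)) = -147 - (3960 + 220*3) = -147 - (3960 + 660) = -147 - 1*4620 = -147 - 4620 = -4767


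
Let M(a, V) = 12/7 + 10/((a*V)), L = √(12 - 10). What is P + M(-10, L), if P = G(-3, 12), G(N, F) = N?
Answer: -9/7 - √2/2 ≈ -1.9928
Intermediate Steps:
P = -3
L = √2 ≈ 1.4142
M(a, V) = 12/7 + 10/(V*a) (M(a, V) = 12*(⅐) + 10/((V*a)) = 12/7 + 10*(1/(V*a)) = 12/7 + 10/(V*a))
P + M(-10, L) = -3 + (12/7 + 10/(√2*(-10))) = -3 + (12/7 + 10*(√2/2)*(-⅒)) = -3 + (12/7 - √2/2) = -9/7 - √2/2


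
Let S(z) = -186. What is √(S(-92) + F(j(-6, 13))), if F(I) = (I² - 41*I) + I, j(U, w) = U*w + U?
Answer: √10230 ≈ 101.14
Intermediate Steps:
j(U, w) = U + U*w
F(I) = I² - 40*I
√(S(-92) + F(j(-6, 13))) = √(-186 + (-6*(1 + 13))*(-40 - 6*(1 + 13))) = √(-186 + (-6*14)*(-40 - 6*14)) = √(-186 - 84*(-40 - 84)) = √(-186 - 84*(-124)) = √(-186 + 10416) = √10230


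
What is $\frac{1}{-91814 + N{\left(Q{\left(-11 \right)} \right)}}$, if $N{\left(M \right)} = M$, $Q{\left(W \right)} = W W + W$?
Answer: $- \frac{1}{91704} \approx -1.0905 \cdot 10^{-5}$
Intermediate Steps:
$Q{\left(W \right)} = W + W^{2}$ ($Q{\left(W \right)} = W^{2} + W = W + W^{2}$)
$\frac{1}{-91814 + N{\left(Q{\left(-11 \right)} \right)}} = \frac{1}{-91814 - 11 \left(1 - 11\right)} = \frac{1}{-91814 - -110} = \frac{1}{-91814 + 110} = \frac{1}{-91704} = - \frac{1}{91704}$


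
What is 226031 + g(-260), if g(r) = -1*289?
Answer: 225742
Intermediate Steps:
g(r) = -289
226031 + g(-260) = 226031 - 289 = 225742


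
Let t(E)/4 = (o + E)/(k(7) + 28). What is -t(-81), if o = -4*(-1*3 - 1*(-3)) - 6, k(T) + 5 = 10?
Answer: 116/11 ≈ 10.545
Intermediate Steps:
k(T) = 5 (k(T) = -5 + 10 = 5)
o = -6 (o = -4*(-3 + 3) - 6 = -4*0 - 6 = 0 - 6 = -6)
t(E) = -8/11 + 4*E/33 (t(E) = 4*((-6 + E)/(5 + 28)) = 4*((-6 + E)/33) = 4*((-6 + E)*(1/33)) = 4*(-2/11 + E/33) = -8/11 + 4*E/33)
-t(-81) = -(-8/11 + (4/33)*(-81)) = -(-8/11 - 108/11) = -1*(-116/11) = 116/11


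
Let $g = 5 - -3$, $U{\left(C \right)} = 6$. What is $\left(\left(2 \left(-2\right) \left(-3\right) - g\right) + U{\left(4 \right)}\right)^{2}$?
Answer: $100$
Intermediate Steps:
$g = 8$ ($g = 5 + 3 = 8$)
$\left(\left(2 \left(-2\right) \left(-3\right) - g\right) + U{\left(4 \right)}\right)^{2} = \left(\left(2 \left(-2\right) \left(-3\right) - 8\right) + 6\right)^{2} = \left(\left(\left(-4\right) \left(-3\right) - 8\right) + 6\right)^{2} = \left(\left(12 - 8\right) + 6\right)^{2} = \left(4 + 6\right)^{2} = 10^{2} = 100$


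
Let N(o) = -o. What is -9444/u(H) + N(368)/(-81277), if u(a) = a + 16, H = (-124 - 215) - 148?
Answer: 255917772/12760489 ≈ 20.055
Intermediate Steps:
H = -487 (H = -339 - 148 = -487)
u(a) = 16 + a
-9444/u(H) + N(368)/(-81277) = -9444/(16 - 487) - 1*368/(-81277) = -9444/(-471) - 368*(-1/81277) = -9444*(-1/471) + 368/81277 = 3148/157 + 368/81277 = 255917772/12760489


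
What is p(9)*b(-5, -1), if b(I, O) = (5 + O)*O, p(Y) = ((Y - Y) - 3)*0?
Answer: 0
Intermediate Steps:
p(Y) = 0 (p(Y) = (0 - 3)*0 = -3*0 = 0)
b(I, O) = O*(5 + O)
p(9)*b(-5, -1) = 0*(-(5 - 1)) = 0*(-1*4) = 0*(-4) = 0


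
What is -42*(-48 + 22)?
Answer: 1092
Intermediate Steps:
-42*(-48 + 22) = -42*(-26) = 1092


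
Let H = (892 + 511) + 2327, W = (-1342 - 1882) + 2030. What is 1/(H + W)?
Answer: 1/2536 ≈ 0.00039432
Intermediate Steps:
W = -1194 (W = -3224 + 2030 = -1194)
H = 3730 (H = 1403 + 2327 = 3730)
1/(H + W) = 1/(3730 - 1194) = 1/2536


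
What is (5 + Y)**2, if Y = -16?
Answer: 121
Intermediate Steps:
(5 + Y)**2 = (5 - 16)**2 = (-11)**2 = 121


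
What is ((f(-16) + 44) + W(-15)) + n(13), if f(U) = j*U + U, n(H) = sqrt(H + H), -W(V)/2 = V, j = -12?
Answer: 250 + sqrt(26) ≈ 255.10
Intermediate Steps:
W(V) = -2*V
n(H) = sqrt(2)*sqrt(H) (n(H) = sqrt(2*H) = sqrt(2)*sqrt(H))
f(U) = -11*U (f(U) = -12*U + U = -11*U)
((f(-16) + 44) + W(-15)) + n(13) = ((-11*(-16) + 44) - 2*(-15)) + sqrt(2)*sqrt(13) = ((176 + 44) + 30) + sqrt(26) = (220 + 30) + sqrt(26) = 250 + sqrt(26)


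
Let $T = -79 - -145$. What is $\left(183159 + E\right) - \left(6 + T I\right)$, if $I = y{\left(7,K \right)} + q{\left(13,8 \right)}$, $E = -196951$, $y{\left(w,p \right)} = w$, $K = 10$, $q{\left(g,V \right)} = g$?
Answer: $-15118$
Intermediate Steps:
$T = 66$ ($T = -79 + 145 = 66$)
$I = 20$ ($I = 7 + 13 = 20$)
$\left(183159 + E\right) - \left(6 + T I\right) = \left(183159 - 196951\right) - \left(6 + 66 \cdot 20\right) = -13792 - \left(6 + 1320\right) = -13792 - 1326 = -15118$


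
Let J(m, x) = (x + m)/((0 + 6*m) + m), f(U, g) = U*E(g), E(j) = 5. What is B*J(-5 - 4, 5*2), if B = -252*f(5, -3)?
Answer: 100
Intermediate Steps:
f(U, g) = 5*U (f(U, g) = U*5 = 5*U)
J(m, x) = (m + x)/(7*m) (J(m, x) = (m + x)/(6*m + m) = (m + x)/((7*m)) = (m + x)*(1/(7*m)) = (m + x)/(7*m))
B = -6300 (B = -1260*5 = -252*25 = -6300)
B*J(-5 - 4, 5*2) = -900*((-5 - 4) + 5*2)/(-5 - 4) = -900*(-9 + 10)/(-9) = -900*(-1)/9 = -6300*(-1/63) = 100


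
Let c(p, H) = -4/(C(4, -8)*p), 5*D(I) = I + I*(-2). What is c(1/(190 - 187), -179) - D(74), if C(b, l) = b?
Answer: 59/5 ≈ 11.800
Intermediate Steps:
D(I) = -I/5 (D(I) = (I + I*(-2))/5 = (I - 2*I)/5 = (-I)/5 = -I/5)
c(p, H) = -1/p (c(p, H) = -4/(4*p) = -1/p)
c(1/(190 - 187), -179) - D(74) = -1/(1/(190 - 187)) - (-1)*74/5 = -1/(1/3) - 1*(-74/5) = -1/⅓ + 74/5 = -1*3 + 74/5 = -3 + 74/5 = 59/5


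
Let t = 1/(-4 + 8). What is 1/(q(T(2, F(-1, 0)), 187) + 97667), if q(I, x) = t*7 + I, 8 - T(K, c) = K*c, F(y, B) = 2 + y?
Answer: 4/390699 ≈ 1.0238e-5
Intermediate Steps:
t = 1/4 ≈ 0.25000
T(K, c) = 8 - K*c
q(I, x) = 7/4 + I (q(I, x) = (1/4)*7 + I = 7/4 + I)
1/(q(T(2, F(-1, 0)), 187) + 97667) = 1/((7/4 + (8 - 1*2*(2 - 1))) + 97667) = 1/((7/4 + (8 - 1*2*1)) + 97667) = 1/((7/4 + (8 - 2)) + 97667) = 1/((7/4 + 6) + 97667) = 1/(31/4 + 97667) = 1/(390699/4) = 4/390699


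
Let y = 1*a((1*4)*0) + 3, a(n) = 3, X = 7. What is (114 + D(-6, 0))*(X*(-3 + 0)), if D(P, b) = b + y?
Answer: -2520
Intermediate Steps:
y = 6 (y = 1*3 + 3 = 3 + 3 = 6)
D(P, b) = 6 + b (D(P, b) = b + 6 = 6 + b)
(114 + D(-6, 0))*(X*(-3 + 0)) = (114 + (6 + 0))*(7*(-3 + 0)) = (114 + 6)*(7*(-3)) = 120*(-21) = -2520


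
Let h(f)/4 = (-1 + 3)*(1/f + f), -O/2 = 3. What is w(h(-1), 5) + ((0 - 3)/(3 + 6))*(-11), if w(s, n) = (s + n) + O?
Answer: -40/3 ≈ -13.333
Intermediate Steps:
O = -6 (O = -2*3 = -6)
h(f) = 8*f + 8/f (h(f) = 4*((-1 + 3)*(1/f + f)) = 4*(2*(1/f + f)) = 4*(2*(f + 1/f)) = 4*(2*f + 2/f) = 8*f + 8/f)
w(s, n) = -6 + n + s (w(s, n) = (s + n) - 6 = (n + s) - 6 = -6 + n + s)
w(h(-1), 5) + ((0 - 3)/(3 + 6))*(-11) = (-6 + 5 + (8*(-1) + 8/(-1))) + ((0 - 3)/(3 + 6))*(-11) = (-6 + 5 + (-8 + 8*(-1))) - 3/9*(-11) = (-6 + 5 + (-8 - 8)) - 3*⅑*(-11) = (-6 + 5 - 16) - ⅓*(-11) = -17 + 11/3 = -40/3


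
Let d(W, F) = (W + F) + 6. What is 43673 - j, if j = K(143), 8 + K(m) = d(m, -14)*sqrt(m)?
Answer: 43681 - 135*sqrt(143) ≈ 42067.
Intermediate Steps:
d(W, F) = 6 + F + W (d(W, F) = (F + W) + 6 = 6 + F + W)
K(m) = -8 + sqrt(m)*(-8 + m) (K(m) = -8 + (6 - 14 + m)*sqrt(m) = -8 + (-8 + m)*sqrt(m) = -8 + sqrt(m)*(-8 + m))
j = -8 + 135*sqrt(143) (j = -8 + sqrt(143)*(-8 + 143) = -8 + sqrt(143)*135 = -8 + 135*sqrt(143) ≈ 1606.4)
43673 - j = 43673 - (-8 + 135*sqrt(143)) = 43673 + (8 - 135*sqrt(143)) = 43681 - 135*sqrt(143)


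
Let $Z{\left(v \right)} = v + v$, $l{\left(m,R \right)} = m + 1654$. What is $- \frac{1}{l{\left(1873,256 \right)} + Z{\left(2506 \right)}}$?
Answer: $- \frac{1}{8539} \approx -0.00011711$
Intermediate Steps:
$l{\left(m,R \right)} = 1654 + m$
$Z{\left(v \right)} = 2 v$
$- \frac{1}{l{\left(1873,256 \right)} + Z{\left(2506 \right)}} = - \frac{1}{\left(1654 + 1873\right) + 2 \cdot 2506} = - \frac{1}{3527 + 5012} = - \frac{1}{8539}$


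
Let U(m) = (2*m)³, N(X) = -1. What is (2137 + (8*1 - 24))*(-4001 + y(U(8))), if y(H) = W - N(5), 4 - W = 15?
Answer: -8507331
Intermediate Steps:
W = -11 (W = 4 - 1*15 = 4 - 15 = -11)
U(m) = 8*m³
y(H) = -10 (y(H) = -11 - 1*(-1) = -11 + 1 = -10)
(2137 + (8*1 - 24))*(-4001 + y(U(8))) = (2137 + (8*1 - 24))*(-4001 - 10) = (2137 + (8 - 24))*(-4011) = (2137 - 16)*(-4011) = 2121*(-4011) = -8507331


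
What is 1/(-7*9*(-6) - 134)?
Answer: 1/244 ≈ 0.0040984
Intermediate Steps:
1/(-7*9*(-6) - 134) = 1/(-63*(-6) - 134) = 1/(378 - 134) = 1/244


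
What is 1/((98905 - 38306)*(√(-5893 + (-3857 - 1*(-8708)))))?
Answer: -I*√1042/63144158 ≈ -5.1121e-7*I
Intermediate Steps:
1/((98905 - 38306)*(√(-5893 + (-3857 - 1*(-8708))))) = 1/(60599*(√(-5893 + (-3857 + 8708)))) = 1/(60599*(√(-5893 + 4851))) = 1/(60599*(√(-1042))) = 1/(60599*((I*√1042))) = (-I*√1042/1042)/60599 = -I*√1042/63144158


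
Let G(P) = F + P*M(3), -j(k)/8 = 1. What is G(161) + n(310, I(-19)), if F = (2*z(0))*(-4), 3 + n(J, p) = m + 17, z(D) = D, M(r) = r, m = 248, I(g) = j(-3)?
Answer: 745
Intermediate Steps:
j(k) = -8 (j(k) = -8*1 = -8)
I(g) = -8
n(J, p) = 262 (n(J, p) = -3 + (248 + 17) = -3 + 265 = 262)
F = 0 (F = (2*0)*(-4) = 0*(-4) = 0)
G(P) = 3*P (G(P) = 0 + P*3 = 0 + 3*P = 3*P)
G(161) + n(310, I(-19)) = 3*161 + 262 = 483 + 262 = 745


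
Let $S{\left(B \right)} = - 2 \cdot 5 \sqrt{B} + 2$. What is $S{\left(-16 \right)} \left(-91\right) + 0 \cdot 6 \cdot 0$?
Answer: $-182 + 3640 i \approx -182.0 + 3640.0 i$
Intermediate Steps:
$S{\left(B \right)} = 2 - 10 \sqrt{B}$ ($S{\left(B \right)} = - 10 \sqrt{B} + 2 = 2 - 10 \sqrt{B}$)
$S{\left(-16 \right)} \left(-91\right) + 0 \cdot 6 \cdot 0 = \left(2 - 10 \sqrt{-16}\right) \left(-91\right) + 0 \cdot 6 \cdot 0 = \left(2 - 10 \cdot 4 i\right) \left(-91\right) + 0 \cdot 0 = \left(2 - 40 i\right) \left(-91\right) + 0 = \left(-182 + 3640 i\right) + 0 = -182 + 3640 i$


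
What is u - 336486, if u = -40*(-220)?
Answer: -327686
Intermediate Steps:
u = 8800
u - 336486 = 8800 - 336486 = -327686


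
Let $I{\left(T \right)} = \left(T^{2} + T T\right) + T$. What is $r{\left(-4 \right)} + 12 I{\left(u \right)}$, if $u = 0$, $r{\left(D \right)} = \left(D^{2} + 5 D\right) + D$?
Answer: $-8$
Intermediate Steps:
$r{\left(D \right)} = D^{2} + 6 D$
$I{\left(T \right)} = T + 2 T^{2}$ ($I{\left(T \right)} = \left(T^{2} + T^{2}\right) + T = 2 T^{2} + T = T + 2 T^{2}$)
$r{\left(-4 \right)} + 12 I{\left(u \right)} = - 4 \left(6 - 4\right) + 12 \cdot 0 \left(1 + 2 \cdot 0\right) = \left(-4\right) 2 + 12 \cdot 0 \left(1 + 0\right) = -8 + 12 \cdot 0 \cdot 1 = -8 + 12 \cdot 0 = -8 + 0 = -8$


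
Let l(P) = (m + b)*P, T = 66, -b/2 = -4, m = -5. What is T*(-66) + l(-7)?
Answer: -4377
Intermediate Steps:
b = 8 (b = -2*(-4) = 8)
l(P) = 3*P (l(P) = (-5 + 8)*P = 3*P)
T*(-66) + l(-7) = 66*(-66) + 3*(-7) = -4356 - 21 = -4377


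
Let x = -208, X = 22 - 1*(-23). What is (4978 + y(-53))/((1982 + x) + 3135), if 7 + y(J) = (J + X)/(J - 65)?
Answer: 293293/289631 ≈ 1.0126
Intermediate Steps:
X = 45 (X = 22 + 23 = 45)
y(J) = -7 + (45 + J)/(-65 + J) (y(J) = -7 + (J + 45)/(J - 65) = -7 + (45 + J)/(-65 + J))
(4978 + y(-53))/((1982 + x) + 3135) = (4978 + 2*(250 - 3*(-53))/(-65 - 53))/((1982 - 208) + 3135) = (4978 + 2*(250 + 159)/(-118))/(1774 + 3135) = (4978 + 2*(-1/118)*409)/4909 = (4978 - 409/59)*(1/4909) = (293293/59)*(1/4909) = 293293/289631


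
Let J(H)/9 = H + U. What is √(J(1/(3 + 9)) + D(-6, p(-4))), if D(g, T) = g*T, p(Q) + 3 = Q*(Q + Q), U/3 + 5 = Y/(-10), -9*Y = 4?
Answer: I*√30705/10 ≈ 17.523*I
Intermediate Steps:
Y = -4/9 (Y = -⅑*4 = -4/9 ≈ -0.44444)
U = -223/15 (U = -15 + 3*(-4/9/(-10)) = -15 + 3*(-4/9*(-⅒)) = -15 + 3*(2/45) = -15 + 2/15 = -223/15 ≈ -14.867)
p(Q) = -3 + 2*Q² (p(Q) = -3 + Q*(Q + Q) = -3 + Q*(2*Q) = -3 + 2*Q²)
J(H) = -669/5 + 9*H (J(H) = 9*(H - 223/15) = 9*(-223/15 + H) = -669/5 + 9*H)
D(g, T) = T*g
√(J(1/(3 + 9)) + D(-6, p(-4))) = √((-669/5 + 9/(3 + 9)) + (-3 + 2*(-4)²)*(-6)) = √((-669/5 + 9/12) + (-3 + 2*16)*(-6)) = √((-669/5 + 9*(1/12)) + (-3 + 32)*(-6)) = √((-669/5 + ¾) + 29*(-6)) = √(-2661/20 - 174) = √(-6141/20) = I*√30705/10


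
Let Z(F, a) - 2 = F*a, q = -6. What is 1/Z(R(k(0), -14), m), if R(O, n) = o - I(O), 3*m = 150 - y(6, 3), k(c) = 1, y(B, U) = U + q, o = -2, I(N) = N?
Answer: -1/151 ≈ -0.0066225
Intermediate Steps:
y(B, U) = -6 + U (y(B, U) = U - 6 = -6 + U)
m = 51 (m = (150 - (-6 + 3))/3 = (150 - 1*(-3))/3 = (150 + 3)/3 = (1/3)*153 = 51)
R(O, n) = -2 - O
Z(F, a) = 2 + F*a
1/Z(R(k(0), -14), m) = 1/(2 + (-2 - 1*1)*51) = 1/(2 + (-2 - 1)*51) = 1/(2 - 3*51) = 1/(2 - 153) = 1/(-151) = -1/151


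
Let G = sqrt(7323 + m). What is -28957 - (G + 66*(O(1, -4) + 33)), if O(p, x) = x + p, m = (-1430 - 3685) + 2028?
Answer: -30937 - 2*sqrt(1059) ≈ -31002.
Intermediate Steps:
m = -3087 (m = -5115 + 2028 = -3087)
O(p, x) = p + x
G = 2*sqrt(1059) (G = sqrt(7323 - 3087) = sqrt(4236) = 2*sqrt(1059) ≈ 65.085)
-28957 - (G + 66*(O(1, -4) + 33)) = -28957 - (2*sqrt(1059) + 66*((1 - 4) + 33)) = -28957 - (2*sqrt(1059) + 66*(-3 + 33)) = -28957 - (2*sqrt(1059) + 66*30) = -28957 - (2*sqrt(1059) + 1980) = -28957 - (1980 + 2*sqrt(1059)) = -28957 + (-1980 - 2*sqrt(1059)) = -30937 - 2*sqrt(1059)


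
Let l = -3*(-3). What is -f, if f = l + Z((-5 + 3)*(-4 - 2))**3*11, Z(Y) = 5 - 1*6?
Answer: 2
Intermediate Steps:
l = 9
Z(Y) = -1 (Z(Y) = 5 - 6 = -1)
f = -2 (f = 9 + (-1)**3*11 = 9 - 1*11 = 9 - 11 = -2)
-f = -1*(-2) = 2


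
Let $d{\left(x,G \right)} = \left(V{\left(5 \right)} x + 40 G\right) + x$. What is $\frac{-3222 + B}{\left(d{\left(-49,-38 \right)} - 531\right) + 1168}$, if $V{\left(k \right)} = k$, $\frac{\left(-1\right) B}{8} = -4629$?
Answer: $- \frac{33810}{1177} \approx -28.726$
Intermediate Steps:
$B = 37032$ ($B = \left(-8\right) \left(-4629\right) = 37032$)
$d{\left(x,G \right)} = 6 x + 40 G$ ($d{\left(x,G \right)} = \left(5 x + 40 G\right) + x = 6 x + 40 G$)
$\frac{-3222 + B}{\left(d{\left(-49,-38 \right)} - 531\right) + 1168} = \frac{-3222 + 37032}{\left(\left(6 \left(-49\right) + 40 \left(-38\right)\right) - 531\right) + 1168} = \frac{33810}{\left(\left(-294 - 1520\right) - 531\right) + 1168} = \frac{33810}{\left(-1814 - 531\right) + 1168} = \frac{33810}{-2345 + 1168} = \frac{33810}{-1177} = 33810 \left(- \frac{1}{1177}\right) = - \frac{33810}{1177}$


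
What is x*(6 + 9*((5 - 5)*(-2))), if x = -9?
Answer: -54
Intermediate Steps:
x*(6 + 9*((5 - 5)*(-2))) = -9*(6 + 9*((5 - 5)*(-2))) = -9*(6 + 9*(0*(-2))) = -9*(6 + 9*0) = -9*(6 + 0) = -9*6 = -54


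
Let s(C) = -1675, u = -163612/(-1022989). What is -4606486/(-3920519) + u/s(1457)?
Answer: 7892602604690822/6717835083912425 ≈ 1.1749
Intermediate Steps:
u = 163612/1022989 (u = -163612*(-1/1022989) = 163612/1022989 ≈ 0.15994)
-4606486/(-3920519) + u/s(1457) = -4606486/(-3920519) + (163612/1022989)/(-1675) = -4606486*(-1/3920519) + (163612/1022989)*(-1/1675) = 4606486/3920519 - 163612/1713506575 = 7892602604690822/6717835083912425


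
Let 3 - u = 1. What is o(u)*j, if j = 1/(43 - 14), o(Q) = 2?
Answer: 2/29 ≈ 0.068966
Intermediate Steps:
u = 2 (u = 3 - 1*1 = 3 - 1 = 2)
j = 1/29 ≈ 0.034483
o(u)*j = 2*(1/29) = 2/29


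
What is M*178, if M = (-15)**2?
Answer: 40050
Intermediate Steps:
M = 225
M*178 = 225*178 = 40050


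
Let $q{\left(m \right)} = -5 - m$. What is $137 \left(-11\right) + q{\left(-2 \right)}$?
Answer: $-1510$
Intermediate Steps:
$137 \left(-11\right) + q{\left(-2 \right)} = 137 \left(-11\right) - 3 = -1507 + \left(-5 + 2\right) = -1507 - 3 = -1510$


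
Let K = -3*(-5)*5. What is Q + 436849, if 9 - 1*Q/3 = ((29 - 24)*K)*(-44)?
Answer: 486376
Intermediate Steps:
K = 75 (K = 15*5 = 75)
Q = 49527 (Q = 27 - 3*(29 - 24)*75*(-44) = 27 - 3*5*75*(-44) = 27 - 1125*(-44) = 27 - 3*(-16500) = 27 + 49500 = 49527)
Q + 436849 = 49527 + 436849 = 486376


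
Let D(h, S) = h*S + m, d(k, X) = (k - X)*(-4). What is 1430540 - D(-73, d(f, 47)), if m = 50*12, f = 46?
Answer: 1430232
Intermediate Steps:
m = 600
d(k, X) = -4*k + 4*X
D(h, S) = 600 + S*h (D(h, S) = h*S + 600 = S*h + 600 = 600 + S*h)
1430540 - D(-73, d(f, 47)) = 1430540 - (600 + (-4*46 + 4*47)*(-73)) = 1430540 - (600 + (-184 + 188)*(-73)) = 1430540 - (600 + 4*(-73)) = 1430540 - (600 - 292) = 1430540 - 1*308 = 1430540 - 308 = 1430232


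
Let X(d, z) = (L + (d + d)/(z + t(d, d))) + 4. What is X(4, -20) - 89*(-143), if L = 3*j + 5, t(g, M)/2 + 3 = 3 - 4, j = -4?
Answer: 89066/7 ≈ 12724.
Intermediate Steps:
t(g, M) = -8 (t(g, M) = -6 + 2*(3 - 4) = -6 + 2*(-1) = -6 - 2 = -8)
L = -7 (L = 3*(-4) + 5 = -12 + 5 = -7)
X(d, z) = -3 + 2*d/(-8 + z) (X(d, z) = (-7 + (d + d)/(z - 8)) + 4 = (-7 + (2*d)/(-8 + z)) + 4 = (-7 + 2*d/(-8 + z)) + 4 = -3 + 2*d/(-8 + z))
X(4, -20) - 89*(-143) = (24 - 3*(-20) + 2*4)/(-8 - 20) - 89*(-143) = (24 + 60 + 8)/(-28) + 12727 = -1/28*92 + 12727 = -23/7 + 12727 = 89066/7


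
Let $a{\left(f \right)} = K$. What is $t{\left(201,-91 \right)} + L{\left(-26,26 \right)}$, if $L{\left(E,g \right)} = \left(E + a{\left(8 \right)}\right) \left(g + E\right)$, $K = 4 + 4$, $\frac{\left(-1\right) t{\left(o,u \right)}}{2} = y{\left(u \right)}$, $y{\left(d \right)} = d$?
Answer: $182$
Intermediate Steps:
$t{\left(o,u \right)} = - 2 u$
$K = 8$
$a{\left(f \right)} = 8$
$L{\left(E,g \right)} = \left(8 + E\right) \left(E + g\right)$ ($L{\left(E,g \right)} = \left(E + 8\right) \left(g + E\right) = \left(8 + E\right) \left(E + g\right)$)
$t{\left(201,-91 \right)} + L{\left(-26,26 \right)} = \left(-2\right) \left(-91\right) + \left(\left(-26\right)^{2} + 8 \left(-26\right) + 8 \cdot 26 - 676\right) = 182 + \left(676 - 208 + 208 - 676\right) = 182 + 0 = 182$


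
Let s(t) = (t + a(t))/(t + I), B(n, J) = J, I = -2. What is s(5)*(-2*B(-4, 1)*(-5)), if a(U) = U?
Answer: 100/3 ≈ 33.333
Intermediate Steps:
s(t) = 2*t/(-2 + t) (s(t) = (t + t)/(t - 2) = (2*t)/(-2 + t) = 2*t/(-2 + t))
s(5)*(-2*B(-4, 1)*(-5)) = (2*5/(-2 + 5))*(-2*1*(-5)) = (2*5/3)*(-2*(-5)) = (2*5*(⅓))*10 = (10/3)*10 = 100/3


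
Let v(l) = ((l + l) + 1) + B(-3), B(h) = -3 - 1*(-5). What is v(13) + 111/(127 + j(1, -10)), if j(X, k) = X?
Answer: 3823/128 ≈ 29.867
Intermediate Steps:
B(h) = 2 (B(h) = -3 + 5 = 2)
v(l) = 3 + 2*l (v(l) = ((l + l) + 1) + 2 = (2*l + 1) + 2 = (1 + 2*l) + 2 = 3 + 2*l)
v(13) + 111/(127 + j(1, -10)) = (3 + 2*13) + 111/(127 + 1) = (3 + 26) + 111/128 = 29 + (1/128)*111 = 29 + 111/128 = 3823/128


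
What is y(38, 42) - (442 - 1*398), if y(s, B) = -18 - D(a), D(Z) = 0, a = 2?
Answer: -62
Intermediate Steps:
y(s, B) = -18 (y(s, B) = -18 - 1*0 = -18 + 0 = -18)
y(38, 42) - (442 - 1*398) = -18 - (442 - 1*398) = -18 - (442 - 398) = -18 - 1*44 = -18 - 44 = -62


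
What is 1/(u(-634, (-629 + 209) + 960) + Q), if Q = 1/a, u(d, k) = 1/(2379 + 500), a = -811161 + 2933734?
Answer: 6110887667/2125452 ≈ 2875.1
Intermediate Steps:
a = 2122573
u(d, k) = 1/2879
Q = 1/2122573 ≈ 4.7113e-7
1/(u(-634, (-629 + 209) + 960) + Q) = 1/(1/2879 + 1/2122573) = 1/(2125452/6110887667) = 6110887667/2125452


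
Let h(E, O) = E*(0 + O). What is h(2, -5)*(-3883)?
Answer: 38830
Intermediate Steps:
h(E, O) = E*O
h(2, -5)*(-3883) = (2*(-5))*(-3883) = -10*(-3883) = 38830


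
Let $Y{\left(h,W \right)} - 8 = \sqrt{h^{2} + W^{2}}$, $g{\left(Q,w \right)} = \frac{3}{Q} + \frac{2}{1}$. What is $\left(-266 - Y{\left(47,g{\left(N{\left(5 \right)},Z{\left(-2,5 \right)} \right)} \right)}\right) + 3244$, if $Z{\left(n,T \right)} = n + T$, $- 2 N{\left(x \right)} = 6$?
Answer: $2970 - \sqrt{2210} \approx 2923.0$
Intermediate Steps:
$N{\left(x \right)} = -3$ ($N{\left(x \right)} = \left(- \frac{1}{2}\right) 6 = -3$)
$Z{\left(n,T \right)} = T + n$
$g{\left(Q,w \right)} = 2 + \frac{3}{Q}$ ($g{\left(Q,w \right)} = \frac{3}{Q} + 2 \cdot 1 = \frac{3}{Q} + 2 = 2 + \frac{3}{Q}$)
$Y{\left(h,W \right)} = 8 + \sqrt{W^{2} + h^{2}}$ ($Y{\left(h,W \right)} = 8 + \sqrt{h^{2} + W^{2}} = 8 + \sqrt{W^{2} + h^{2}}$)
$\left(-266 - Y{\left(47,g{\left(N{\left(5 \right)},Z{\left(-2,5 \right)} \right)} \right)}\right) + 3244 = \left(-266 - \left(8 + \sqrt{\left(2 + \frac{3}{-3}\right)^{2} + 47^{2}}\right)\right) + 3244 = \left(-266 - \left(8 + \sqrt{\left(2 + 3 \left(- \frac{1}{3}\right)\right)^{2} + 2209}\right)\right) + 3244 = \left(-266 - \left(8 + \sqrt{\left(2 - 1\right)^{2} + 2209}\right)\right) + 3244 = \left(-266 - \left(8 + \sqrt{1^{2} + 2209}\right)\right) + 3244 = \left(-266 - \left(8 + \sqrt{1 + 2209}\right)\right) + 3244 = \left(-266 - \left(8 + \sqrt{2210}\right)\right) + 3244 = \left(-274 - \sqrt{2210}\right) + 3244 = 2970 - \sqrt{2210}$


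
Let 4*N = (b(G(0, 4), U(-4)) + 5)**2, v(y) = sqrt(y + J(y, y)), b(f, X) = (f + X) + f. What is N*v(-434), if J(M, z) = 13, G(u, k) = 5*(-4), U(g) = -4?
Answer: 1521*I*sqrt(421)/4 ≈ 7802.1*I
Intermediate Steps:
G(u, k) = -20
b(f, X) = X + 2*f (b(f, X) = (X + f) + f = X + 2*f)
v(y) = sqrt(13 + y) (v(y) = sqrt(y + 13) = sqrt(13 + y))
N = 1521/4 (N = ((-4 + 2*(-20)) + 5)**2/4 = ((-4 - 40) + 5)**2/4 = (-44 + 5)**2/4 = (1/4)*(-39)**2 = (1/4)*1521 = 1521/4 ≈ 380.25)
N*v(-434) = 1521*sqrt(13 - 434)/4 = 1521*sqrt(-421)/4 = 1521*(I*sqrt(421))/4 = 1521*I*sqrt(421)/4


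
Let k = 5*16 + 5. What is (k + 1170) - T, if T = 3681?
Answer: -2426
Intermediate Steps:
k = 85 (k = 80 + 5 = 85)
(k + 1170) - T = (85 + 1170) - 1*3681 = 1255 - 3681 = -2426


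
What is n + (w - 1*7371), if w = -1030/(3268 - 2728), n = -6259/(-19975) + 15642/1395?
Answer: -246150967519/33438150 ≈ -7361.4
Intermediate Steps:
n = 7137339/619225 (n = -6259*(-1/19975) + 15642*(1/1395) = 6259/19975 + 1738/155 = 7137339/619225 ≈ 11.526)
w = -103/54 (w = -1030/540 = -1030*1/540 = -103/54 ≈ -1.9074)
n + (w - 1*7371) = 7137339/619225 + (-103/54 - 1*7371) = 7137339/619225 + (-103/54 - 7371) = 7137339/619225 - 398137/54 = -246150967519/33438150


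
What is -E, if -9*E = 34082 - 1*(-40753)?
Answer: 8315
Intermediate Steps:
E = -8315 (E = -(34082 - 1*(-40753))/9 = -(34082 + 40753)/9 = -1/9*74835 = -8315)
-E = -1*(-8315) = 8315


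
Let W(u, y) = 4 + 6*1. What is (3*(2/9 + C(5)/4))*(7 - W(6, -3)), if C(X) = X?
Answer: -53/4 ≈ -13.250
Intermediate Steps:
W(u, y) = 10 (W(u, y) = 4 + 6 = 10)
(3*(2/9 + C(5)/4))*(7 - W(6, -3)) = (3*(2/9 + 5/4))*(7 - 1*10) = (3*(2*(⅑) + 5*(¼)))*(7 - 10) = (3*(2/9 + 5/4))*(-3) = (3*(53/36))*(-3) = (53/12)*(-3) = -53/4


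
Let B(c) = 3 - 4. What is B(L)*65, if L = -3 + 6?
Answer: -65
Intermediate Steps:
L = 3
B(c) = -1
B(L)*65 = -1*65 = -65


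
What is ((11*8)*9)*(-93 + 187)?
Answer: 74448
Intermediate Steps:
((11*8)*9)*(-93 + 187) = (88*9)*94 = 792*94 = 74448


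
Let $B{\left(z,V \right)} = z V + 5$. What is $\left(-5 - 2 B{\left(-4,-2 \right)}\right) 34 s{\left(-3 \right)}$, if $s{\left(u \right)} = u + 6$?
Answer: $-3162$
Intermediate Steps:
$B{\left(z,V \right)} = 5 + V z$ ($B{\left(z,V \right)} = V z + 5 = 5 + V z$)
$s{\left(u \right)} = 6 + u$
$\left(-5 - 2 B{\left(-4,-2 \right)}\right) 34 s{\left(-3 \right)} = \left(-5 - 2 \left(5 - -8\right)\right) 34 \left(6 - 3\right) = \left(-5 - 2 \left(5 + 8\right)\right) 34 \cdot 3 = \left(-5 - 26\right) 34 \cdot 3 = \left(-31\right) 34 \cdot 3 = \left(-1054\right) 3 = -3162$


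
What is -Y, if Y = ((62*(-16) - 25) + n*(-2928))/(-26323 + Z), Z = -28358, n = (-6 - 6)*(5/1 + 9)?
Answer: 163629/18227 ≈ 8.9773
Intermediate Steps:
n = -168 (n = -12*(5*1 + 9) = -12*(5 + 9) = -12*14 = -168)
Y = -163629/18227 (Y = ((62*(-16) - 25) - 168*(-2928))/(-26323 - 28358) = ((-992 - 25) + 491904)/(-54681) = (-1017 + 491904)*(-1/54681) = 490887*(-1/54681) = -163629/18227 ≈ -8.9773)
-Y = -1*(-163629/18227) = 163629/18227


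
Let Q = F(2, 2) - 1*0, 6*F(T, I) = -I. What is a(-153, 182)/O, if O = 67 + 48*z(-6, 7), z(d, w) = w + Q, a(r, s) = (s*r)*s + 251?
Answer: -5067721/387 ≈ -13095.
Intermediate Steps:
F(T, I) = -I/6 (F(T, I) = (-I)/6 = -I/6)
a(r, s) = 251 + r*s**2 (a(r, s) = (r*s)*s + 251 = r*s**2 + 251 = 251 + r*s**2)
Q = -1/3 (Q = -1/6*2 - 1*0 = -1/3 + 0 = -1/3 ≈ -0.33333)
z(d, w) = -1/3 + w (z(d, w) = w - 1/3 = -1/3 + w)
O = 387 (O = 67 + 48*(-1/3 + 7) = 67 + 48*(20/3) = 67 + 320 = 387)
a(-153, 182)/O = (251 - 153*182**2)/387 = (251 - 153*33124)*(1/387) = (251 - 5067972)*(1/387) = -5067721*1/387 = -5067721/387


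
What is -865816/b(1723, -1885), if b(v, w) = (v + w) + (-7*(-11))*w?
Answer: 865816/145307 ≈ 5.9585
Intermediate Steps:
b(v, w) = v + 78*w (b(v, w) = (v + w) + 77*w = v + 78*w)
-865816/b(1723, -1885) = -865816/(1723 + 78*(-1885)) = -865816/(1723 - 147030) = -865816/(-145307) = -865816*(-1/145307) = 865816/145307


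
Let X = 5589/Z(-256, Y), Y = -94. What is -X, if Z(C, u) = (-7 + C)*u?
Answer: -5589/24722 ≈ -0.22607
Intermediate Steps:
Z(C, u) = u*(-7 + C)
X = 5589/24722 (X = 5589/((-94*(-7 - 256))) = 5589/((-94*(-263))) = 5589/24722 ≈ 0.22607)
-X = -1*5589/24722 = -5589/24722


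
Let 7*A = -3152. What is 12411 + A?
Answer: 83725/7 ≈ 11961.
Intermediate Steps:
A = -3152/7 (A = (1/7)*(-3152) = -3152/7 ≈ -450.29)
12411 + A = 12411 - 3152/7 = 83725/7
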